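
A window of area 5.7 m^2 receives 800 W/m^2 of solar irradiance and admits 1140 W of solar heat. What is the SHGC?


Rearrange Q = Area * SHGC * Irradiance:
  SHGC = Q / (Area * Irradiance)
  SHGC = 1140 / (5.7 * 800) = 0.25

0.25


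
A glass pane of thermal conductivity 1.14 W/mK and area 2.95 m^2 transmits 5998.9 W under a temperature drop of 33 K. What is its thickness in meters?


Fourier's law: t = k * A * dT / Q
  t = 1.14 * 2.95 * 33 / 5998.9
  t = 110.979 / 5998.9 = 0.0185 m

0.0185 m


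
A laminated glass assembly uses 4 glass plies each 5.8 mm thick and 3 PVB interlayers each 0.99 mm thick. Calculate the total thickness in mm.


Total thickness = glass contribution + PVB contribution
  Glass: 4 * 5.8 = 23.2 mm
  PVB: 3 * 0.99 = 2.97 mm
  Total = 23.2 + 2.97 = 26.17 mm

26.17 mm


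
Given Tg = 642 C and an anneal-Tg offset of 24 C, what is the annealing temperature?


The annealing temperature is Tg plus the offset:
  T_anneal = 642 + 24 = 666 C

666 C


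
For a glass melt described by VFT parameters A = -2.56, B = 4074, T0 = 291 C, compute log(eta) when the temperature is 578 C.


VFT equation: log(eta) = A + B / (T - T0)
  T - T0 = 578 - 291 = 287
  B / (T - T0) = 4074 / 287 = 14.195
  log(eta) = -2.56 + 14.195 = 11.635

11.635


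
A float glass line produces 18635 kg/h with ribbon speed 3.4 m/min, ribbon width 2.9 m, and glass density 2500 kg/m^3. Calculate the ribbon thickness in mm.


Ribbon cross-section from mass balance:
  Volume rate = throughput / density = 18635 / 2500 = 7.454 m^3/h
  thickness = volume rate / (speed * 60 * width), i.e.
  thickness = throughput / (60 * speed * width * density) * 1000
  thickness = 18635 / (60 * 3.4 * 2.9 * 2500) * 1000 = 12.6 mm

12.6 mm


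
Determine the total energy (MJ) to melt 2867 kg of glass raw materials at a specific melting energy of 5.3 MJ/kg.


Total energy = mass * specific energy
  E = 2867 * 5.3 = 15195.1 MJ

15195.1 MJ


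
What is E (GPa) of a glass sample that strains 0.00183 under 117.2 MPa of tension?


Young's modulus: E = stress / strain
  E = 117.2 MPa / 0.00183 = 64043.72 MPa
Convert to GPa: 64043.72 / 1000 = 64.04 GPa

64.04 GPa


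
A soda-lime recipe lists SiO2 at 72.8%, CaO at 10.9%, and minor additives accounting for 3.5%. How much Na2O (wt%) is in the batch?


Pieces sum to 100%:
  Na2O = 100 - (SiO2 + CaO + others)
  Na2O = 100 - (72.8 + 10.9 + 3.5) = 12.8%

12.8%


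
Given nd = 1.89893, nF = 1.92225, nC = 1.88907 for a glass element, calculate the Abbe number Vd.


Abbe number formula: Vd = (nd - 1) / (nF - nC)
  nd - 1 = 1.89893 - 1 = 0.89893
  nF - nC = 1.92225 - 1.88907 = 0.03318
  Vd = 0.89893 / 0.03318 = 27.09

27.09


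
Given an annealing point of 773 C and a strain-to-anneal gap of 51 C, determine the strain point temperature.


Strain point = annealing point - difference:
  T_strain = 773 - 51 = 722 C

722 C


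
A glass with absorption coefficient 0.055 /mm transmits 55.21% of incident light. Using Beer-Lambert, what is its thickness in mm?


Rearrange T = exp(-alpha * thickness):
  thickness = -ln(T) / alpha
  T = 55.21/100 = 0.5521
  ln(T) = -0.59403
  -ln(T) = 0.59403
  thickness = 0.59403 / 0.055 = 10.8 mm

10.8 mm


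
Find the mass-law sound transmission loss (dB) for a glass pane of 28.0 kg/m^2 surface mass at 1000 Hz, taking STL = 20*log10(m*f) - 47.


Mass law: STL = 20 * log10(m * f) - 47
  m * f = 28.0 * 1000 = 28000
  log10(28000) = 4.44716
  STL = 20 * 4.44716 - 47 = 88.9432 - 47 = 41.9 dB

41.9 dB


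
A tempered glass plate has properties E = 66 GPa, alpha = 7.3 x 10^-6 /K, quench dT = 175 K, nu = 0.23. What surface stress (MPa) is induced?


Tempering stress: sigma = E * alpha * dT / (1 - nu)
  E (MPa) = 66 * 1000 = 66000
  Numerator = 66000 * (7.3 x 10^-6) * 175 = 84.315
  Denominator = 1 - 0.23 = 0.77
  sigma = 84.315 / 0.77 = 109.5 MPa

109.5 MPa


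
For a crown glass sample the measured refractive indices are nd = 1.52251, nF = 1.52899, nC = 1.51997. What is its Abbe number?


Abbe number formula: Vd = (nd - 1) / (nF - nC)
  nd - 1 = 1.52251 - 1 = 0.52251
  nF - nC = 1.52899 - 1.51997 = 0.00902
  Vd = 0.52251 / 0.00902 = 57.93

57.93


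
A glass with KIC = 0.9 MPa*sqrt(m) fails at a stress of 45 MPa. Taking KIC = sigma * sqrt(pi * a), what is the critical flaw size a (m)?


Rearrange KIC = sigma * sqrt(pi * a):
  sqrt(pi * a) = KIC / sigma
  sqrt(pi * a) = 0.9 / 45 = 0.02
  a = (KIC / sigma)^2 / pi
  a = 0.02^2 / pi = 0.0001273 m

0.0001273 m


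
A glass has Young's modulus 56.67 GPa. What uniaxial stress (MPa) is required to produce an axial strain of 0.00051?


Rearrange E = sigma / epsilon:
  sigma = E * epsilon
  E (MPa) = 56.67 * 1000 = 56670
  sigma = 56670 * 0.00051 = 28.9 MPa

28.9 MPa


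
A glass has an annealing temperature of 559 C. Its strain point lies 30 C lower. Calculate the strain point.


Strain point = annealing point - difference:
  T_strain = 559 - 30 = 529 C

529 C


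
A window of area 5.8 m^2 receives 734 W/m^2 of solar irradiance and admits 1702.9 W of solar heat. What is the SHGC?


Rearrange Q = Area * SHGC * Irradiance:
  SHGC = Q / (Area * Irradiance)
  SHGC = 1702.9 / (5.8 * 734) = 0.4

0.4


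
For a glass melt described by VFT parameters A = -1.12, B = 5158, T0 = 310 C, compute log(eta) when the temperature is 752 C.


VFT equation: log(eta) = A + B / (T - T0)
  T - T0 = 752 - 310 = 442
  B / (T - T0) = 5158 / 442 = 11.67
  log(eta) = -1.12 + 11.67 = 10.55

10.55


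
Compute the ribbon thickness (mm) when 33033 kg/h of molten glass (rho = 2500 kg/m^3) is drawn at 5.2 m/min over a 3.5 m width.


Ribbon cross-section from mass balance:
  Volume rate = throughput / density = 33033 / 2500 = 13.2132 m^3/h
  thickness = volume rate / (speed * 60 * width), i.e.
  thickness = throughput / (60 * speed * width * density) * 1000
  thickness = 33033 / (60 * 5.2 * 3.5 * 2500) * 1000 = 12.1 mm

12.1 mm


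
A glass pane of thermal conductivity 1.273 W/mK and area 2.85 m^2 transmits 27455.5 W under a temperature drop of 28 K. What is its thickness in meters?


Fourier's law: t = k * A * dT / Q
  t = 1.273 * 2.85 * 28 / 27455.5
  t = 101.5854 / 27455.5 = 0.0037 m

0.0037 m


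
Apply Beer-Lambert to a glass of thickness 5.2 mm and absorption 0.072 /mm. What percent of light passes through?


Beer-Lambert law: T = exp(-alpha * thickness)
  exponent = -0.072 * 5.2 = -0.3744
  T = exp(-0.3744) = 0.6877
  Percentage = 0.6877 * 100 = 68.77%

68.77%


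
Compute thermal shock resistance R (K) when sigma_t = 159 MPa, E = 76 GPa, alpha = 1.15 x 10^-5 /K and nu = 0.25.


Thermal shock resistance: R = sigma * (1 - nu) / (E * alpha)
  Numerator = 159 * (1 - 0.25) = 119.25
  Denominator = 76 * 1000 * (1.15 x 10^-5) = 0.874
  R = 119.25 / 0.874 = 136.4 K

136.4 K


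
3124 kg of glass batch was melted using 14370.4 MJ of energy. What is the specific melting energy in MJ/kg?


Rearrange E = m * s for s:
  s = E / m
  s = 14370.4 / 3124 = 4.6 MJ/kg

4.6 MJ/kg


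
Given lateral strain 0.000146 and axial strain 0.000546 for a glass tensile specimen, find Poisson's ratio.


Poisson's ratio: nu = lateral strain / axial strain
  nu = 0.000146 / 0.000546 = 0.2674

0.2674


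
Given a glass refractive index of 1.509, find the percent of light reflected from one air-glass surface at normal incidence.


Fresnel reflectance at normal incidence:
  R = ((n - 1)/(n + 1))^2
  (n - 1)/(n + 1) = (1.509 - 1)/(1.509 + 1) = 0.20287
  R = 0.20287^2 = 0.0411562
  R(%) = 0.0411562 * 100 = 4.116%

4.116%


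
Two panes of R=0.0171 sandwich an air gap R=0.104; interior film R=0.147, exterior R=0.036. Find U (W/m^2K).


Total thermal resistance (series):
  R_total = R_in + R_glass + R_air + R_glass + R_out
  R_total = 0.147 + 0.0171 + 0.104 + 0.0171 + 0.036 = 0.3212 m^2K/W
U-value = 1 / R_total = 1 / 0.3212 = 3.113 W/m^2K

3.113 W/m^2K


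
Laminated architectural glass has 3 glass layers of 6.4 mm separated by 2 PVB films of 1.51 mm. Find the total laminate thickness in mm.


Total thickness = glass contribution + PVB contribution
  Glass: 3 * 6.4 = 19.2 mm
  PVB: 2 * 1.51 = 3.02 mm
  Total = 19.2 + 3.02 = 22.22 mm

22.22 mm


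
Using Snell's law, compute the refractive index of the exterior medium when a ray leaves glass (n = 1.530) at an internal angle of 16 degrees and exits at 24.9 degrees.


Apply Snell's law: n1 * sin(theta1) = n2 * sin(theta2)
  n2 = n1 * sin(theta1) / sin(theta2)
  sin(16) = 0.275637
  sin(24.9) = 0.421036
  n2 = 1.530 * 0.275637 / 0.421036 = 1.0016

1.0016


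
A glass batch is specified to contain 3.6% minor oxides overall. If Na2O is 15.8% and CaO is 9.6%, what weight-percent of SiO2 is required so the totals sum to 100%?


Known pieces sum to 100%:
  SiO2 = 100 - (others + Na2O + CaO)
  SiO2 = 100 - (3.6 + 15.8 + 9.6) = 71.0%

71.0%


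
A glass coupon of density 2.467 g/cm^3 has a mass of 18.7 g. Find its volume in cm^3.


Rearrange rho = m / V:
  V = m / rho
  V = 18.7 / 2.467 = 7.58 cm^3

7.58 cm^3


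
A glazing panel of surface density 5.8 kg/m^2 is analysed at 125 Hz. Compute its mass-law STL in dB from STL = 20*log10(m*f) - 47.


Mass law: STL = 20 * log10(m * f) - 47
  m * f = 5.8 * 125 = 725
  log10(725) = 2.86034
  STL = 20 * 2.86034 - 47 = 57.2068 - 47 = 10.2 dB

10.2 dB


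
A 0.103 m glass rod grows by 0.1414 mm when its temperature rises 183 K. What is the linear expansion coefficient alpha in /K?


Rearrange dL = alpha * L0 * dT for alpha:
  alpha = dL / (L0 * dT)
  alpha = (0.1414 / 1000) / (0.103 * 183) = 0.000007502 /K = 7.502 x 10^-6 /K

7.502 x 10^-6 /K


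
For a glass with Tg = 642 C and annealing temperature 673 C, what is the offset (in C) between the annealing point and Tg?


Offset = T_anneal - Tg:
  offset = 673 - 642 = 31 C

31 C


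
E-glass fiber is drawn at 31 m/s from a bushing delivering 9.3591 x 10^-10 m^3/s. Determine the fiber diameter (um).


Cross-sectional area from continuity:
  A = Q / v = 9.3591 x 10^-10 / 31 = 3.019065 x 10^-11 m^2
Diameter from circular cross-section:
  d = sqrt(4A / pi) * 10^6 (m -> um)
  d = sqrt(4 * 3.019065 x 10^-11 / pi) * 10^6 = 6.2 um

6.2 um


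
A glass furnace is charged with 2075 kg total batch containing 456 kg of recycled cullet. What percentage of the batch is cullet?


Cullet ratio = (cullet mass / total batch mass) * 100
  Ratio = 456 / 2075 * 100 = 21.98%

21.98%


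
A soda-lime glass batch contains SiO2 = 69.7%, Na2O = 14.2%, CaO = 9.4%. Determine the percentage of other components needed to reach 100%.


Sum the three major oxides:
  SiO2 + Na2O + CaO = 69.7 + 14.2 + 9.4 = 93.3%
Subtract from 100%:
  Others = 100 - 93.3 = 6.7%

6.7%


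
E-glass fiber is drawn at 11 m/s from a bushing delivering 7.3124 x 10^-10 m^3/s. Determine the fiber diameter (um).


Cross-sectional area from continuity:
  A = Q / v = 7.3124 x 10^-10 / 11 = 6.647636 x 10^-11 m^2
Diameter from circular cross-section:
  d = sqrt(4A / pi) * 10^6 (m -> um)
  d = sqrt(4 * 6.647636 x 10^-11 / pi) * 10^6 = 9.2 um

9.2 um


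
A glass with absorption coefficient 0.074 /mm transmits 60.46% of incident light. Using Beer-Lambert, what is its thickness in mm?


Rearrange T = exp(-alpha * thickness):
  thickness = -ln(T) / alpha
  T = 60.46/100 = 0.6046
  ln(T) = -0.50319
  -ln(T) = 0.50319
  thickness = 0.50319 / 0.074 = 6.8 mm

6.8 mm


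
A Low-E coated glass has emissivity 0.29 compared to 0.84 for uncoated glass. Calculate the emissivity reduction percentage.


Percentage reduction = (1 - coated/uncoated) * 100
  Ratio = 0.29 / 0.84 = 0.3452
  Reduction = (1 - 0.3452) * 100 = 65.5%

65.5%


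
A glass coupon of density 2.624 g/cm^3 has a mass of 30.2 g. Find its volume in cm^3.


Rearrange rho = m / V:
  V = m / rho
  V = 30.2 / 2.624 = 11.509 cm^3

11.509 cm^3


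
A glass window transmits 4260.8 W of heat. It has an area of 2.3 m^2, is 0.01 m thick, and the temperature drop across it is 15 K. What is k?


Fourier's law rearranged: k = Q * t / (A * dT)
  Numerator = 4260.8 * 0.01 = 42.608
  Denominator = 2.3 * 15 = 34.5
  k = 42.608 / 34.5 = 1.235 W/mK

1.235 W/mK


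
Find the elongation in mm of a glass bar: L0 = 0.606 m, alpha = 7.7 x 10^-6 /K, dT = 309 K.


Thermal expansion formula: dL = alpha * L0 * dT
  dL = (7.7 x 10^-6) * 0.606 * 309 = 0.00144186 m
Convert to mm: 0.00144186 * 1000 = 1.4419 mm

1.4419 mm


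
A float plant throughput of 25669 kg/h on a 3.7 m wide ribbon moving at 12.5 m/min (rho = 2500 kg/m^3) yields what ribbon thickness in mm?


Ribbon cross-section from mass balance:
  Volume rate = throughput / density = 25669 / 2500 = 10.2676 m^3/h
  thickness = volume rate / (speed * 60 * width), i.e.
  thickness = throughput / (60 * speed * width * density) * 1000
  thickness = 25669 / (60 * 12.5 * 3.7 * 2500) * 1000 = 3.7 mm

3.7 mm


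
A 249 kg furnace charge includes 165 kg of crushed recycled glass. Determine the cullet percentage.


Cullet ratio = (cullet mass / total batch mass) * 100
  Ratio = 165 / 249 * 100 = 66.27%

66.27%


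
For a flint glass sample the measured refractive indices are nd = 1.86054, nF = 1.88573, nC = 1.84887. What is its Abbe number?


Abbe number formula: Vd = (nd - 1) / (nF - nC)
  nd - 1 = 1.86054 - 1 = 0.86054
  nF - nC = 1.88573 - 1.84887 = 0.03686
  Vd = 0.86054 / 0.03686 = 23.35

23.35


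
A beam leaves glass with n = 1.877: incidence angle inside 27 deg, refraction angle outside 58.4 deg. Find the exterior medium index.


Apply Snell's law: n1 * sin(theta1) = n2 * sin(theta2)
  n2 = n1 * sin(theta1) / sin(theta2)
  sin(27) = 0.45399
  sin(58.4) = 0.851727
  n2 = 1.877 * 0.45399 / 0.851727 = 1.0005

1.0005


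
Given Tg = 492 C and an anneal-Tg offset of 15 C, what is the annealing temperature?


The annealing temperature is Tg plus the offset:
  T_anneal = 492 + 15 = 507 C

507 C


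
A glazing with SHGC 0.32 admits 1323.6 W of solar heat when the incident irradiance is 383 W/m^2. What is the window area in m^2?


Rearrange Q = Area * SHGC * Irradiance:
  Area = Q / (SHGC * Irradiance)
  Area = 1323.6 / (0.32 * 383) = 10.8 m^2

10.8 m^2


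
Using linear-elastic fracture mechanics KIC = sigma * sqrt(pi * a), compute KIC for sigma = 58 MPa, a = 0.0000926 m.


Fracture toughness: KIC = sigma * sqrt(pi * a)
  pi * a = pi * 0.0000926 = 0.000290911
  sqrt(pi * a) = 0.017056
  KIC = 58 * 0.017056 = 0.989 MPa*sqrt(m)

0.989 MPa*sqrt(m)


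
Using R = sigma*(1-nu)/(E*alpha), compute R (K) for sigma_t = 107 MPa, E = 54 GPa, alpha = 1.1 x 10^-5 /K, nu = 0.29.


Thermal shock resistance: R = sigma * (1 - nu) / (E * alpha)
  Numerator = 107 * (1 - 0.29) = 75.97
  Denominator = 54 * 1000 * (1.1 x 10^-5) = 0.594
  R = 75.97 / 0.594 = 127.9 K

127.9 K


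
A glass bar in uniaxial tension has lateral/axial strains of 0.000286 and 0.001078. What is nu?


Poisson's ratio: nu = lateral strain / axial strain
  nu = 0.000286 / 0.001078 = 0.2653

0.2653


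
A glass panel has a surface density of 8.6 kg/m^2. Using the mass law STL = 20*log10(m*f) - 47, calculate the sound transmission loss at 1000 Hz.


Mass law: STL = 20 * log10(m * f) - 47
  m * f = 8.6 * 1000 = 8600
  log10(8600) = 3.9345
  STL = 20 * 3.9345 - 47 = 78.69 - 47 = 31.7 dB

31.7 dB


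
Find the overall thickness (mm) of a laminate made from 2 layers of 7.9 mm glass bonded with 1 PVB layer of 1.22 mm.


Total thickness = glass contribution + PVB contribution
  Glass: 2 * 7.9 = 15.8 mm
  PVB: 1 * 1.22 = 1.22 mm
  Total = 15.8 + 1.22 = 17.02 mm

17.02 mm


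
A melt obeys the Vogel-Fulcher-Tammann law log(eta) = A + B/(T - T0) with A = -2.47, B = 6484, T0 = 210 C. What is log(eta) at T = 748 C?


VFT equation: log(eta) = A + B / (T - T0)
  T - T0 = 748 - 210 = 538
  B / (T - T0) = 6484 / 538 = 12.052
  log(eta) = -2.47 + 12.052 = 9.582

9.582


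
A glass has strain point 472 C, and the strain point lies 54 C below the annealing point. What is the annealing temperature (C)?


T_anneal = T_strain + gap:
  T_anneal = 472 + 54 = 526 C

526 C


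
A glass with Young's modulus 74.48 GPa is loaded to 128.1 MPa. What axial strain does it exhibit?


Rearrange E = sigma / epsilon:
  epsilon = sigma / E
  E (MPa) = 74.48 * 1000 = 74480
  epsilon = 128.1 / 74480 = 0.00172

0.00172


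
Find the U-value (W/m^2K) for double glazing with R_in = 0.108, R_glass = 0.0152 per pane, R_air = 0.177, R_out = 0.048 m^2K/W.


Total thermal resistance (series):
  R_total = R_in + R_glass + R_air + R_glass + R_out
  R_total = 0.108 + 0.0152 + 0.177 + 0.0152 + 0.048 = 0.3634 m^2K/W
U-value = 1 / R_total = 1 / 0.3634 = 2.752 W/m^2K

2.752 W/m^2K


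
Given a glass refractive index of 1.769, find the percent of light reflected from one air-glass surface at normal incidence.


Fresnel reflectance at normal incidence:
  R = ((n - 1)/(n + 1))^2
  (n - 1)/(n + 1) = (1.769 - 1)/(1.769 + 1) = 0.277718
  R = 0.277718^2 = 0.0771273
  R(%) = 0.0771273 * 100 = 7.713%

7.713%


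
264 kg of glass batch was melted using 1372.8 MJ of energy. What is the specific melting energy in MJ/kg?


Rearrange E = m * s for s:
  s = E / m
  s = 1372.8 / 264 = 5.2 MJ/kg

5.2 MJ/kg


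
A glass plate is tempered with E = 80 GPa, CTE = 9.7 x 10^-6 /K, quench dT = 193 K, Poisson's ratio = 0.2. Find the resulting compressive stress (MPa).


Tempering stress: sigma = E * alpha * dT / (1 - nu)
  E (MPa) = 80 * 1000 = 80000
  Numerator = 80000 * (9.7 x 10^-6) * 193 = 149.768
  Denominator = 1 - 0.2 = 0.8
  sigma = 149.768 / 0.8 = 187.2 MPa

187.2 MPa


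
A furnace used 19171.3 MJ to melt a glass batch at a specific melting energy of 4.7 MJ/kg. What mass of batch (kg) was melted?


Rearrange E = m * s for m:
  m = E / s
  m = 19171.3 / 4.7 = 4079.0 kg

4079.0 kg


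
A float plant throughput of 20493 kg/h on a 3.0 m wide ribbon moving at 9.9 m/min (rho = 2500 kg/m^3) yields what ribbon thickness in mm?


Ribbon cross-section from mass balance:
  Volume rate = throughput / density = 20493 / 2500 = 8.1972 m^3/h
  thickness = volume rate / (speed * 60 * width), i.e.
  thickness = throughput / (60 * speed * width * density) * 1000
  thickness = 20493 / (60 * 9.9 * 3.0 * 2500) * 1000 = 4.6 mm

4.6 mm


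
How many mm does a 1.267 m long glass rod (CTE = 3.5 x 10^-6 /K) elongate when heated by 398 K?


Thermal expansion formula: dL = alpha * L0 * dT
  dL = (3.5 x 10^-6) * 1.267 * 398 = 0.00176493 m
Convert to mm: 0.00176493 * 1000 = 1.7649 mm

1.7649 mm


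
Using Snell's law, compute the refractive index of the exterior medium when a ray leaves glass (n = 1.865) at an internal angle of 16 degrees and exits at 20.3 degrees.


Apply Snell's law: n1 * sin(theta1) = n2 * sin(theta2)
  n2 = n1 * sin(theta1) / sin(theta2)
  sin(16) = 0.275637
  sin(20.3) = 0.346936
  n2 = 1.865 * 0.275637 / 0.346936 = 1.4817

1.4817


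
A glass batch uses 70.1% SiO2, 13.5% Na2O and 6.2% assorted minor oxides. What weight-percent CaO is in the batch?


Pieces sum to 100%:
  CaO = 100 - (SiO2 + Na2O + others)
  CaO = 100 - (70.1 + 13.5 + 6.2) = 10.2%

10.2%


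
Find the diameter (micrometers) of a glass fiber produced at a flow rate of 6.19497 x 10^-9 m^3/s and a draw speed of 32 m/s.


Cross-sectional area from continuity:
  A = Q / v = 6.19497 x 10^-9 / 32 = 1.935928 x 10^-10 m^2
Diameter from circular cross-section:
  d = sqrt(4A / pi) * 10^6 (m -> um)
  d = sqrt(4 * 1.935928 x 10^-10 / pi) * 10^6 = 15.7 um

15.7 um


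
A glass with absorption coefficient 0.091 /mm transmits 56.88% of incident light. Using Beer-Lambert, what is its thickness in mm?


Rearrange T = exp(-alpha * thickness):
  thickness = -ln(T) / alpha
  T = 56.88/100 = 0.5688
  ln(T) = -0.56423
  -ln(T) = 0.56423
  thickness = 0.56423 / 0.091 = 6.2 mm

6.2 mm


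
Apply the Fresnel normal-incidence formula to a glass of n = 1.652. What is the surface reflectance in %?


Fresnel reflectance at normal incidence:
  R = ((n - 1)/(n + 1))^2
  (n - 1)/(n + 1) = (1.652 - 1)/(1.652 + 1) = 0.245852
  R = 0.245852^2 = 0.0604432
  R(%) = 0.0604432 * 100 = 6.044%

6.044%


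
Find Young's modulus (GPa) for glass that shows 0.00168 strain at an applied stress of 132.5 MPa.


Young's modulus: E = stress / strain
  E = 132.5 MPa / 0.00168 = 78869.05 MPa
Convert to GPa: 78869.05 / 1000 = 78.87 GPa

78.87 GPa


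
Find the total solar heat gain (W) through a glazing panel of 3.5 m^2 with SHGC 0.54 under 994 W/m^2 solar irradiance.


Solar heat gain: Q = Area * SHGC * Irradiance
  Q = 3.5 * 0.54 * 994 = 1878.7 W

1878.7 W


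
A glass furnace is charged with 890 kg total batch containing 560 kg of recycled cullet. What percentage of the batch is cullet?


Cullet ratio = (cullet mass / total batch mass) * 100
  Ratio = 560 / 890 * 100 = 62.92%

62.92%


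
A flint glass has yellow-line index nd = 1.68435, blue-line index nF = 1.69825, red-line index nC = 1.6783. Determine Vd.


Abbe number formula: Vd = (nd - 1) / (nF - nC)
  nd - 1 = 1.68435 - 1 = 0.68435
  nF - nC = 1.69825 - 1.6783 = 0.01995
  Vd = 0.68435 / 0.01995 = 34.3

34.3


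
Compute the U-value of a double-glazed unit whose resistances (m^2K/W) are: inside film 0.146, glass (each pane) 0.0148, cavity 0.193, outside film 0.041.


Total thermal resistance (series):
  R_total = R_in + R_glass + R_air + R_glass + R_out
  R_total = 0.146 + 0.0148 + 0.193 + 0.0148 + 0.041 = 0.4096 m^2K/W
U-value = 1 / R_total = 1 / 0.4096 = 2.441 W/m^2K

2.441 W/m^2K


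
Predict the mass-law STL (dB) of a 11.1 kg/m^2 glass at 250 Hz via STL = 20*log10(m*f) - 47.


Mass law: STL = 20 * log10(m * f) - 47
  m * f = 11.1 * 250 = 2775
  log10(2775) = 3.44326
  STL = 20 * 3.44326 - 47 = 68.8652 - 47 = 21.9 dB

21.9 dB


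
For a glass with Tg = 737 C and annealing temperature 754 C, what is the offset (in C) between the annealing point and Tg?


Offset = T_anneal - Tg:
  offset = 754 - 737 = 17 C

17 C


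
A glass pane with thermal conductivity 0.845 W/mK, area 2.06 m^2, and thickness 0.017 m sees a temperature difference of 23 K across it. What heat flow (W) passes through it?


Fourier's law: Q = k * A * dT / t
  Q = 0.845 * 2.06 * 23 / 0.017
  Q = 40.0361 / 0.017 = 2355.1 W

2355.1 W


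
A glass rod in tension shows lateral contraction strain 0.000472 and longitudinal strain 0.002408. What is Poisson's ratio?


Poisson's ratio: nu = lateral strain / axial strain
  nu = 0.000472 / 0.002408 = 0.196

0.196


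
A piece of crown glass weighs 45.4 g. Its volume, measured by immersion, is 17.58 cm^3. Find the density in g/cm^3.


Use the definition of density:
  rho = mass / volume
  rho = 45.4 / 17.58 = 2.582 g/cm^3

2.582 g/cm^3


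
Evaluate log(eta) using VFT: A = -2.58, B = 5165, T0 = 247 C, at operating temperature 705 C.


VFT equation: log(eta) = A + B / (T - T0)
  T - T0 = 705 - 247 = 458
  B / (T - T0) = 5165 / 458 = 11.277
  log(eta) = -2.58 + 11.277 = 8.697

8.697


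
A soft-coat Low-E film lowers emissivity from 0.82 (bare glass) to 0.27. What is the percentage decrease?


Percentage reduction = (1 - coated/uncoated) * 100
  Ratio = 0.27 / 0.82 = 0.3293
  Reduction = (1 - 0.3293) * 100 = 67.1%

67.1%


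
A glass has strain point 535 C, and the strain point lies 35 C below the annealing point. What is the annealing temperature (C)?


T_anneal = T_strain + gap:
  T_anneal = 535 + 35 = 570 C

570 C


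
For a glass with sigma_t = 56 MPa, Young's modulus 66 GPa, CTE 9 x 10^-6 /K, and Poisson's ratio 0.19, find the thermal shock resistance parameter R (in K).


Thermal shock resistance: R = sigma * (1 - nu) / (E * alpha)
  Numerator = 56 * (1 - 0.19) = 45.36
  Denominator = 66 * 1000 * (9 x 10^-6) = 0.594
  R = 45.36 / 0.594 = 76.4 K

76.4 K


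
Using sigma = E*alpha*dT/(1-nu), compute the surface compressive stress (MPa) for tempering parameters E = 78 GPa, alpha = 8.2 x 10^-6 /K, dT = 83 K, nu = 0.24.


Tempering stress: sigma = E * alpha * dT / (1 - nu)
  E (MPa) = 78 * 1000 = 78000
  Numerator = 78000 * (8.2 x 10^-6) * 83 = 53.0868
  Denominator = 1 - 0.24 = 0.76
  sigma = 53.0868 / 0.76 = 69.9 MPa

69.9 MPa


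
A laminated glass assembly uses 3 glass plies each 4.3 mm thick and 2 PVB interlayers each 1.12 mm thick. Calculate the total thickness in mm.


Total thickness = glass contribution + PVB contribution
  Glass: 3 * 4.3 = 12.9 mm
  PVB: 2 * 1.12 = 2.24 mm
  Total = 12.9 + 2.24 = 15.14 mm

15.14 mm


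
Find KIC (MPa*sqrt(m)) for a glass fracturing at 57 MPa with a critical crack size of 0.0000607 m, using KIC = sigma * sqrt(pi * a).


Fracture toughness: KIC = sigma * sqrt(pi * a)
  pi * a = pi * 0.0000607 = 0.000190695
  sqrt(pi * a) = 0.013809
  KIC = 57 * 0.013809 = 0.787 MPa*sqrt(m)

0.787 MPa*sqrt(m)


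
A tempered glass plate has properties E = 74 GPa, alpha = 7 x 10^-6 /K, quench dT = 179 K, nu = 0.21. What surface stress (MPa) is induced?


Tempering stress: sigma = E * alpha * dT / (1 - nu)
  E (MPa) = 74 * 1000 = 74000
  Numerator = 74000 * (7 x 10^-6) * 179 = 92.722
  Denominator = 1 - 0.21 = 0.79
  sigma = 92.722 / 0.79 = 117.4 MPa

117.4 MPa


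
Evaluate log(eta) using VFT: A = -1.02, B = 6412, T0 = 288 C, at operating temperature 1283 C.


VFT equation: log(eta) = A + B / (T - T0)
  T - T0 = 1283 - 288 = 995
  B / (T - T0) = 6412 / 995 = 6.444
  log(eta) = -1.02 + 6.444 = 5.424

5.424


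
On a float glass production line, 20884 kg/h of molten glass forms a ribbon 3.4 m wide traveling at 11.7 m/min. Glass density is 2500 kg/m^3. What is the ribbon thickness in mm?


Ribbon cross-section from mass balance:
  Volume rate = throughput / density = 20884 / 2500 = 8.3536 m^3/h
  thickness = volume rate / (speed * 60 * width), i.e.
  thickness = throughput / (60 * speed * width * density) * 1000
  thickness = 20884 / (60 * 11.7 * 3.4 * 2500) * 1000 = 3.5 mm

3.5 mm


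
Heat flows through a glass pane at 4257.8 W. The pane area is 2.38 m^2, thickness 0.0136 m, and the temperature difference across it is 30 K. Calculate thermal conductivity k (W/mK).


Fourier's law rearranged: k = Q * t / (A * dT)
  Numerator = 4257.8 * 0.0136 = 57.90608
  Denominator = 2.38 * 30 = 71.4
  k = 57.90608 / 71.4 = 0.811 W/mK

0.811 W/mK


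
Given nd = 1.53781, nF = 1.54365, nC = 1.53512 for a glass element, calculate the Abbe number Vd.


Abbe number formula: Vd = (nd - 1) / (nF - nC)
  nd - 1 = 1.53781 - 1 = 0.53781
  nF - nC = 1.54365 - 1.53512 = 0.00853
  Vd = 0.53781 / 0.00853 = 63.05

63.05


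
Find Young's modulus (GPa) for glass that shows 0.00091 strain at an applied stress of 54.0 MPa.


Young's modulus: E = stress / strain
  E = 54.0 MPa / 0.00091 = 59340.66 MPa
Convert to GPa: 59340.66 / 1000 = 59.34 GPa

59.34 GPa


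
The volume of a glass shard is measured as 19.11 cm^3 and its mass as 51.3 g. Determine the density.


Use the definition of density:
  rho = mass / volume
  rho = 51.3 / 19.11 = 2.684 g/cm^3

2.684 g/cm^3


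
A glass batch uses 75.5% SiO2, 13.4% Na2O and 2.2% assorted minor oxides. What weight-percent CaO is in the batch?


Pieces sum to 100%:
  CaO = 100 - (SiO2 + Na2O + others)
  CaO = 100 - (75.5 + 13.4 + 2.2) = 8.9%

8.9%


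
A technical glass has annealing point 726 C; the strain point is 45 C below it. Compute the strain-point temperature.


Strain point = annealing point - difference:
  T_strain = 726 - 45 = 681 C

681 C


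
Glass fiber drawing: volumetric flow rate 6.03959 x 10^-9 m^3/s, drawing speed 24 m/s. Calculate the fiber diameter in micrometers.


Cross-sectional area from continuity:
  A = Q / v = 6.03959 x 10^-9 / 24 = 2.516496 x 10^-10 m^2
Diameter from circular cross-section:
  d = sqrt(4A / pi) * 10^6 (m -> um)
  d = sqrt(4 * 2.516496 x 10^-10 / pi) * 10^6 = 17.9 um

17.9 um


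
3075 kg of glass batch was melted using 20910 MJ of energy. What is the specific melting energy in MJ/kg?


Rearrange E = m * s for s:
  s = E / m
  s = 20910 / 3075 = 6.8 MJ/kg

6.8 MJ/kg


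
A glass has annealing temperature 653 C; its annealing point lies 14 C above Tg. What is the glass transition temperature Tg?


Rearrange T_anneal = Tg + offset for Tg:
  Tg = T_anneal - offset = 653 - 14 = 639 C

639 C


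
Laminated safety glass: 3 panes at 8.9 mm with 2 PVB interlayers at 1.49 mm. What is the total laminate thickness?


Total thickness = glass contribution + PVB contribution
  Glass: 3 * 8.9 = 26.7 mm
  PVB: 2 * 1.49 = 2.98 mm
  Total = 26.7 + 2.98 = 29.68 mm

29.68 mm


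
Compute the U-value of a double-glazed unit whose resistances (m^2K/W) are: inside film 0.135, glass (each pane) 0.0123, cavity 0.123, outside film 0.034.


Total thermal resistance (series):
  R_total = R_in + R_glass + R_air + R_glass + R_out
  R_total = 0.135 + 0.0123 + 0.123 + 0.0123 + 0.034 = 0.3166 m^2K/W
U-value = 1 / R_total = 1 / 0.3166 = 3.159 W/m^2K

3.159 W/m^2K


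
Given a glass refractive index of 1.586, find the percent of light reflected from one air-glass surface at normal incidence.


Fresnel reflectance at normal incidence:
  R = ((n - 1)/(n + 1))^2
  (n - 1)/(n + 1) = (1.586 - 1)/(1.586 + 1) = 0.226605
  R = 0.226605^2 = 0.0513498
  R(%) = 0.0513498 * 100 = 5.135%

5.135%


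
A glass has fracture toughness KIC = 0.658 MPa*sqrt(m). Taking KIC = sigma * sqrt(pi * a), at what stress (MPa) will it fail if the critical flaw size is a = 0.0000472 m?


Rearrange KIC = sigma * sqrt(pi * a):
  sigma = KIC / sqrt(pi * a)
  sqrt(pi * 0.0000472) = 0.012177
  sigma = 0.658 / 0.012177 = 54.04 MPa

54.04 MPa


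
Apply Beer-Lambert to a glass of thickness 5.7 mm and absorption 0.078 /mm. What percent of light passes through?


Beer-Lambert law: T = exp(-alpha * thickness)
  exponent = -0.078 * 5.7 = -0.4446
  T = exp(-0.4446) = 0.6411
  Percentage = 0.6411 * 100 = 64.11%

64.11%


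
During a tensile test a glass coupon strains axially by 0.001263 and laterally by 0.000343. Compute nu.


Poisson's ratio: nu = lateral strain / axial strain
  nu = 0.000343 / 0.001263 = 0.2716

0.2716


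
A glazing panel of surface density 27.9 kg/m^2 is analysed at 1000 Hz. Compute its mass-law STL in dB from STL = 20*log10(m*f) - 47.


Mass law: STL = 20 * log10(m * f) - 47
  m * f = 27.9 * 1000 = 27900
  log10(27900) = 4.4456
  STL = 20 * 4.4456 - 47 = 88.912 - 47 = 41.9 dB

41.9 dB


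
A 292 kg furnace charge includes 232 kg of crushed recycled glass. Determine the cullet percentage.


Cullet ratio = (cullet mass / total batch mass) * 100
  Ratio = 232 / 292 * 100 = 79.45%

79.45%


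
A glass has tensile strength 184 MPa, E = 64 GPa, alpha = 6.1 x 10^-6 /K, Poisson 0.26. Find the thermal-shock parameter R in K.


Thermal shock resistance: R = sigma * (1 - nu) / (E * alpha)
  Numerator = 184 * (1 - 0.26) = 136.16
  Denominator = 64 * 1000 * (6.1 x 10^-6) = 0.3904
  R = 136.16 / 0.3904 = 348.8 K

348.8 K


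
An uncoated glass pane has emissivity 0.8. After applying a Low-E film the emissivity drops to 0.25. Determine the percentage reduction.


Percentage reduction = (1 - coated/uncoated) * 100
  Ratio = 0.25 / 0.8 = 0.3125
  Reduction = (1 - 0.3125) * 100 = 68.8%

68.8%


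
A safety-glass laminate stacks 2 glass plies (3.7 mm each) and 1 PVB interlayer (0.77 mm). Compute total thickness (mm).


Total thickness = glass contribution + PVB contribution
  Glass: 2 * 3.7 = 7.4 mm
  PVB: 1 * 0.77 = 0.77 mm
  Total = 7.4 + 0.77 = 8.17 mm

8.17 mm


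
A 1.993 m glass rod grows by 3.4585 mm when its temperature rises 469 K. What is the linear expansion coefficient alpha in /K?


Rearrange dL = alpha * L0 * dT for alpha:
  alpha = dL / (L0 * dT)
  alpha = (3.4585 / 1000) / (1.993 * 469) = 0.0000037 /K = 3.7 x 10^-6 /K

3.7 x 10^-6 /K


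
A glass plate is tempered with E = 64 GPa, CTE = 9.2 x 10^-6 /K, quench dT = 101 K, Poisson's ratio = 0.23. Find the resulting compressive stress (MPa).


Tempering stress: sigma = E * alpha * dT / (1 - nu)
  E (MPa) = 64 * 1000 = 64000
  Numerator = 64000 * (9.2 x 10^-6) * 101 = 59.4688
  Denominator = 1 - 0.23 = 0.77
  sigma = 59.4688 / 0.77 = 77.2 MPa

77.2 MPa


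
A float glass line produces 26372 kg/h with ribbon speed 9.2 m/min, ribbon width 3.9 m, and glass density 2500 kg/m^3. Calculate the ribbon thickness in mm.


Ribbon cross-section from mass balance:
  Volume rate = throughput / density = 26372 / 2500 = 10.5488 m^3/h
  thickness = volume rate / (speed * 60 * width), i.e.
  thickness = throughput / (60 * speed * width * density) * 1000
  thickness = 26372 / (60 * 9.2 * 3.9 * 2500) * 1000 = 4.9 mm

4.9 mm


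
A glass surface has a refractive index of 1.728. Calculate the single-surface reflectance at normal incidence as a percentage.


Fresnel reflectance at normal incidence:
  R = ((n - 1)/(n + 1))^2
  (n - 1)/(n + 1) = (1.728 - 1)/(1.728 + 1) = 0.266862
  R = 0.266862^2 = 0.0712153
  R(%) = 0.0712153 * 100 = 7.122%

7.122%


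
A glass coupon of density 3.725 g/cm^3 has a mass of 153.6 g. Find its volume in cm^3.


Rearrange rho = m / V:
  V = m / rho
  V = 153.6 / 3.725 = 41.235 cm^3

41.235 cm^3


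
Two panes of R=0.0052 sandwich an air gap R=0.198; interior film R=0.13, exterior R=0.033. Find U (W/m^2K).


Total thermal resistance (series):
  R_total = R_in + R_glass + R_air + R_glass + R_out
  R_total = 0.13 + 0.0052 + 0.198 + 0.0052 + 0.033 = 0.3714 m^2K/W
U-value = 1 / R_total = 1 / 0.3714 = 2.693 W/m^2K

2.693 W/m^2K


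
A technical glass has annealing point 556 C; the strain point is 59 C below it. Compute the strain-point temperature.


Strain point = annealing point - difference:
  T_strain = 556 - 59 = 497 C

497 C


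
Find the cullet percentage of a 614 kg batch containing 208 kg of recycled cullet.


Cullet ratio = (cullet mass / total batch mass) * 100
  Ratio = 208 / 614 * 100 = 33.88%

33.88%


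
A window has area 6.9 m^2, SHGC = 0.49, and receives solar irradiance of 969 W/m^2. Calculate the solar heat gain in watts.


Solar heat gain: Q = Area * SHGC * Irradiance
  Q = 6.9 * 0.49 * 969 = 3276.2 W

3276.2 W


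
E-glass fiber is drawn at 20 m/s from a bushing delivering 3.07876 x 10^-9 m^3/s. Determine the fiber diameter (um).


Cross-sectional area from continuity:
  A = Q / v = 3.07876 x 10^-9 / 20 = 1.53938 x 10^-10 m^2
Diameter from circular cross-section:
  d = sqrt(4A / pi) * 10^6 (m -> um)
  d = sqrt(4 * 1.53938 x 10^-10 / pi) * 10^6 = 14.0 um

14.0 um


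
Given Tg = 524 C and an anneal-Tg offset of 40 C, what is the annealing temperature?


The annealing temperature is Tg plus the offset:
  T_anneal = 524 + 40 = 564 C

564 C


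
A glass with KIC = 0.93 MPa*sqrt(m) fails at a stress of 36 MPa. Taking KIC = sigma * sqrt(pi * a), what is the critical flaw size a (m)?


Rearrange KIC = sigma * sqrt(pi * a):
  sqrt(pi * a) = KIC / sigma
  sqrt(pi * a) = 0.93 / 36 = 0.025833
  a = (KIC / sigma)^2 / pi
  a = 0.025833^2 / pi = 0.0002124 m

0.0002124 m


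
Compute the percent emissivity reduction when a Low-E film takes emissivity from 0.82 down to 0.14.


Percentage reduction = (1 - coated/uncoated) * 100
  Ratio = 0.14 / 0.82 = 0.1707
  Reduction = (1 - 0.1707) * 100 = 82.9%

82.9%


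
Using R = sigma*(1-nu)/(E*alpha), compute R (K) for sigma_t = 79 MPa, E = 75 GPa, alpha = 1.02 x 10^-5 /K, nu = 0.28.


Thermal shock resistance: R = sigma * (1 - nu) / (E * alpha)
  Numerator = 79 * (1 - 0.28) = 56.88
  Denominator = 75 * 1000 * (1.02 x 10^-5) = 0.765
  R = 56.88 / 0.765 = 74.4 K

74.4 K


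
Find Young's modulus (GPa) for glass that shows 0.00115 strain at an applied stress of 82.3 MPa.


Young's modulus: E = stress / strain
  E = 82.3 MPa / 0.00115 = 71565.22 MPa
Convert to GPa: 71565.22 / 1000 = 71.57 GPa

71.57 GPa


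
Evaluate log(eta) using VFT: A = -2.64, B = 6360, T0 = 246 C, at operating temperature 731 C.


VFT equation: log(eta) = A + B / (T - T0)
  T - T0 = 731 - 246 = 485
  B / (T - T0) = 6360 / 485 = 13.113
  log(eta) = -2.64 + 13.113 = 10.473

10.473


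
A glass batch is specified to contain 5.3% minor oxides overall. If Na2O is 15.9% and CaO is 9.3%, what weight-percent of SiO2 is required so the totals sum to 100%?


Known pieces sum to 100%:
  SiO2 = 100 - (others + Na2O + CaO)
  SiO2 = 100 - (5.3 + 15.9 + 9.3) = 69.5%

69.5%


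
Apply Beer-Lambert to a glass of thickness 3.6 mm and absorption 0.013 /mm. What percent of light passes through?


Beer-Lambert law: T = exp(-alpha * thickness)
  exponent = -0.013 * 3.6 = -0.0468
  T = exp(-0.0468) = 0.9543
  Percentage = 0.9543 * 100 = 95.43%

95.43%


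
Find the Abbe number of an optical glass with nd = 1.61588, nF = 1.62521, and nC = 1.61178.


Abbe number formula: Vd = (nd - 1) / (nF - nC)
  nd - 1 = 1.61588 - 1 = 0.61588
  nF - nC = 1.62521 - 1.61178 = 0.01343
  Vd = 0.61588 / 0.01343 = 45.86

45.86


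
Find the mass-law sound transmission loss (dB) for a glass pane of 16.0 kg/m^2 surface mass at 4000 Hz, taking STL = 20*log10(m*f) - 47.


Mass law: STL = 20 * log10(m * f) - 47
  m * f = 16.0 * 4000 = 64000
  log10(64000) = 4.80618
  STL = 20 * 4.80618 - 47 = 96.1236 - 47 = 49.1 dB

49.1 dB


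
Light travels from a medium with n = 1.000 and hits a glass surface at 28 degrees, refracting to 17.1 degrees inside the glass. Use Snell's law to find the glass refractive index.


Apply Snell's law: n1 * sin(theta1) = n2 * sin(theta2)
  n2 = n1 * sin(theta1) / sin(theta2)
  sin(28) = 0.469472
  sin(17.1) = 0.29404
  n2 = 1.000 * 0.469472 / 0.29404 = 1.5966

1.5966


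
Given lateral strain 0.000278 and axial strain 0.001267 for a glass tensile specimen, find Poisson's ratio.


Poisson's ratio: nu = lateral strain / axial strain
  nu = 0.000278 / 0.001267 = 0.2194

0.2194


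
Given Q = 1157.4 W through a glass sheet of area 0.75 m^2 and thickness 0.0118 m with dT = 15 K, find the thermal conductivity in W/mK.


Fourier's law rearranged: k = Q * t / (A * dT)
  Numerator = 1157.4 * 0.0118 = 13.65732
  Denominator = 0.75 * 15 = 11.25
  k = 13.65732 / 11.25 = 1.214 W/mK

1.214 W/mK


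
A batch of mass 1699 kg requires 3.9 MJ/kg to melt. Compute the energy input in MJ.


Total energy = mass * specific energy
  E = 1699 * 3.9 = 6626.1 MJ

6626.1 MJ


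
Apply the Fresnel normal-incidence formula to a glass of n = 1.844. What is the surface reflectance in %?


Fresnel reflectance at normal incidence:
  R = ((n - 1)/(n + 1))^2
  (n - 1)/(n + 1) = (1.844 - 1)/(1.844 + 1) = 0.296765
  R = 0.296765^2 = 0.0880695
  R(%) = 0.0880695 * 100 = 8.807%

8.807%


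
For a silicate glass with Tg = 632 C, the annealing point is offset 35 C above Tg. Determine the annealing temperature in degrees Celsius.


The annealing temperature is Tg plus the offset:
  T_anneal = 632 + 35 = 667 C

667 C


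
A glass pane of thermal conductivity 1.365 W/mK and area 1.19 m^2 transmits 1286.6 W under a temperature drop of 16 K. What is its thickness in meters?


Fourier's law: t = k * A * dT / Q
  t = 1.365 * 1.19 * 16 / 1286.6
  t = 25.9896 / 1286.6 = 0.0202 m

0.0202 m


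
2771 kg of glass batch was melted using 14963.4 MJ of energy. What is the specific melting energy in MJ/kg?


Rearrange E = m * s for s:
  s = E / m
  s = 14963.4 / 2771 = 5.4 MJ/kg

5.4 MJ/kg


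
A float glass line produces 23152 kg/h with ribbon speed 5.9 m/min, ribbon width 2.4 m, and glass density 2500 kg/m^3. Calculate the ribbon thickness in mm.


Ribbon cross-section from mass balance:
  Volume rate = throughput / density = 23152 / 2500 = 9.2608 m^3/h
  thickness = volume rate / (speed * 60 * width), i.e.
  thickness = throughput / (60 * speed * width * density) * 1000
  thickness = 23152 / (60 * 5.9 * 2.4 * 2500) * 1000 = 10.9 mm

10.9 mm


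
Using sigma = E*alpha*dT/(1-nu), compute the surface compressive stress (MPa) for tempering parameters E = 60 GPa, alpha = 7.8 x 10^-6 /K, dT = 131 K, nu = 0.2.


Tempering stress: sigma = E * alpha * dT / (1 - nu)
  E (MPa) = 60 * 1000 = 60000
  Numerator = 60000 * (7.8 x 10^-6) * 131 = 61.308
  Denominator = 1 - 0.2 = 0.8
  sigma = 61.308 / 0.8 = 76.6 MPa

76.6 MPa
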